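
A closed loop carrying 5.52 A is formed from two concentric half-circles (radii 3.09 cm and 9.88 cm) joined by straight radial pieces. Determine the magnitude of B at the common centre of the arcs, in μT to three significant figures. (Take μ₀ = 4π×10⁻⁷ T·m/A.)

The radial connectors point toward the centre, so dl × r̂ = 0 and they contribute nothing.
Each semicircle gives μ₀I/(4R): inner arc 5.61×10⁻⁵ T, outer arc 1.76×10⁻⁵ T.
The two arcs carry current in opposite angular senses, so their fields oppose: B = |5.61×10⁻⁵ − 1.76×10⁻⁵| = 3.86×10⁻⁵ T.

B ≈ 38.6 μT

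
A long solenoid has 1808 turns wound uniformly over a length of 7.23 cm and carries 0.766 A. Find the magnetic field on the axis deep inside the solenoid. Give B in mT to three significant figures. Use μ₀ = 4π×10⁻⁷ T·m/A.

Inside a long solenoid, B = μ₀nI with n = 2.501×10⁴ turns/m.
B = 4π×10⁻⁷ × 2.501×10⁴ × 0.766 = 2.41×10⁻² T.

B ≈ 24.1 mT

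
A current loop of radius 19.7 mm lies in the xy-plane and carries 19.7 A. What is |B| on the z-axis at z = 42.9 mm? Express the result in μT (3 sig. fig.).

B ≈ 45.7 μT

On the axis of a circular loop, B = μ₀IR² / [2(R²+z²)^(3/2)].
R² + z² = (0.0197)² + (0.0429)² = 0.002229 m², and (R²+z²)^(3/2) = 1.05×10⁻⁴ m³.
B = (4π×10⁻⁷ × 19.7 × 0.0003881) / (2 × 1.05×10⁻⁴) = 4.57×10⁻⁵ T.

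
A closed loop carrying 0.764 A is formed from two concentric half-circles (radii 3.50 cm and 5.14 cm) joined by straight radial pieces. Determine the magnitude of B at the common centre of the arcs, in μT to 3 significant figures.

B ≈ 2.19 μT

The radial connectors point toward the centre, so dl × r̂ = 0 and they contribute nothing.
Each semicircle gives μ₀I/(4R): inner arc 6.86×10⁻⁶ T, outer arc 4.67×10⁻⁶ T.
The two arcs carry current in opposite angular senses, so their fields oppose: B = |6.86×10⁻⁶ − 4.67×10⁻⁶| = 2.19×10⁻⁶ T.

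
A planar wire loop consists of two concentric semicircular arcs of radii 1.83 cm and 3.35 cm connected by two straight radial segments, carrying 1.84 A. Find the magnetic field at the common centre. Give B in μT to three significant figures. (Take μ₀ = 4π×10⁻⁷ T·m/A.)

The radial connectors point toward the centre, so dl × r̂ = 0 and they contribute nothing.
Each semicircle gives μ₀I/(4R): inner arc 3.16×10⁻⁵ T, outer arc 1.73×10⁻⁵ T.
The two arcs carry current in opposite angular senses, so their fields oppose: B = |3.16×10⁻⁵ − 1.73×10⁻⁵| = 1.43×10⁻⁵ T.

B ≈ 14.3 μT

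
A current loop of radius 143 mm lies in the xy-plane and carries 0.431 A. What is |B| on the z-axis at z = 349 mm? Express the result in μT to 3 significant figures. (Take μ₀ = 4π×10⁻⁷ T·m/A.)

B ≈ 0.103 μT

On the axis of a circular loop, B = μ₀IR² / [2(R²+z²)^(3/2)].
R² + z² = (0.143)² + (0.349)² = 0.1423 m², and (R²+z²)^(3/2) = 5.37×10⁻² m³.
B = (4π×10⁻⁷ × 0.431 × 0.02045) / (2 × 5.37×10⁻²) = 1.03×10⁻⁷ T.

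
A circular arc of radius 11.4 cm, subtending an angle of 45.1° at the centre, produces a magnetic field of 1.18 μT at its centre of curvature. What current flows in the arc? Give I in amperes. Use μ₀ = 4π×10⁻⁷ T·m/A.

I ≈ 1.71 A

For a circular arc, B = μ₀Iφ/(4πR) with φ in radians; here φ = 0.7871 rad.
So I = 4πRB/(μ₀φ) = 4π × 0.114 × 1.18×10⁻⁶ / (4π×10⁻⁷ × 0.7871) = 1.71 A.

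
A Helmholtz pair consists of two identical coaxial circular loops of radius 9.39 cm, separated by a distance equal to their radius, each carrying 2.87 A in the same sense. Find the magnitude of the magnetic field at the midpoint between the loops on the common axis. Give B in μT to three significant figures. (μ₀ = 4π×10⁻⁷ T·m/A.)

B ≈ 27.5 μT

Each loop contributes B = μ₀IR²/[2(R²+z²)^(3/2)] on the axis, with z measured from that loop.
Loop 1 (z = 0.04695 m): B₁ = 1.37×10⁻⁵ T. Loop 2 (z = 0.04695 m): B₂ = 1.37×10⁻⁵ T.
The fields add: B = B₁ + B₂ = 2.75×10⁻⁵ T.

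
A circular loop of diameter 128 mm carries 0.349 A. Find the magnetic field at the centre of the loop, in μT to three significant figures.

B ≈ 3.43 μT

At the centre of a circular loop the Biot–Savart law gives B = μ₀I/(2R) (so R = 0.064 m).
B = (4π×10⁻⁷ × 0.349) / (2 × 0.064) = 3.43×10⁻⁶ T.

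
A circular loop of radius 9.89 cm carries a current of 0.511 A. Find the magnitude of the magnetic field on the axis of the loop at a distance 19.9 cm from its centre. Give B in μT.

B ≈ 0.286 μT

On the axis of a circular loop, B = μ₀IR² / [2(R²+z²)^(3/2)].
R² + z² = (0.0989)² + (0.199)² = 0.04938 m², and (R²+z²)^(3/2) = 1.10×10⁻² m³.
B = (4π×10⁻⁷ × 0.511 × 0.009781) / (2 × 1.10×10⁻²) = 2.86×10⁻⁷ T.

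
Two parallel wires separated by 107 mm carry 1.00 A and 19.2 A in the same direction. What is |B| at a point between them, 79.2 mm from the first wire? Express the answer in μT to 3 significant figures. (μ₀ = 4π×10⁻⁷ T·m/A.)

Each long wire gives B = μ₀I/(2πd). Distances are d₁ = 0.0792 m and d₂ = 0.0278 m.
B₁ = 2.53×10⁻⁶ T, B₂ = 1.38×10⁻⁴ T.
Between parallel currents the two contributions point in opposite directions, so they subtract. B = |B₁ − B₂| = |2.53×10⁻⁶ − 1.38×10⁻⁴| = 1.36×10⁻⁴ T.

B ≈ 136 μT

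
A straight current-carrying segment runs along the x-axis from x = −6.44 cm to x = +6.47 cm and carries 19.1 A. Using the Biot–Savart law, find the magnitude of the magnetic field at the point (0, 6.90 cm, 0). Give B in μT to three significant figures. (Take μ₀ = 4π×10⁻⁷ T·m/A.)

B ≈ 37.8 μT

For a finite straight segment, B = (μ₀I/4πd)(sinθ₁ + sinθ₂), where θ₁, θ₂ are the angles from the perpendicular to each end.
The perpendicular distance is d = 0.069 m; the end-offsets along the wire are a = 0.0644 m and b = 0.0647 m.
sinθ₁ = 0.0644/√(0.0644²+0.069²) = 0.6823; sinθ₂ = 0.0647/√(0.0647²+0.069²) = 0.6840.
B = (4π×10⁻⁷ × 19.1) / (4π × 0.069) × (0.6823 + 0.6840) = 3.78×10⁻⁵ T.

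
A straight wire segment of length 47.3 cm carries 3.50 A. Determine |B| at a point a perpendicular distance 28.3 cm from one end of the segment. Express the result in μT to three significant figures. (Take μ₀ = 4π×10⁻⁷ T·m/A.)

For a finite straight segment, B = (μ₀I/4πd)(sinθ₁ + sinθ₂), where θ₁, θ₂ are the angles from the perpendicular to each end.
The perpendicular foot is at one end, so the two end-offsets along the wire are 0 and L = 0.473 m.
sinθ₁ = 0/√(0²+0.283²) = 0.0000; sinθ₂ = 0.473/√(0.473²+0.283²) = 0.8581.
B = (4π×10⁻⁷ × 3.50) / (4π × 0.283) × (0.0000 + 0.8581) = 1.06×10⁻⁶ T.

B ≈ 1.06 μT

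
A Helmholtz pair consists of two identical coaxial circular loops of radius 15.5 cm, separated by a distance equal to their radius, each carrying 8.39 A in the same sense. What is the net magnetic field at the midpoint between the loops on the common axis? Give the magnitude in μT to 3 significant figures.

B ≈ 48.7 μT

Each loop contributes B = μ₀IR²/[2(R²+z²)^(3/2)] on the axis, with z measured from that loop.
Loop 1 (z = 0.0775 m): B₁ = 2.43×10⁻⁵ T. Loop 2 (z = 0.0775 m): B₂ = 2.43×10⁻⁵ T.
The fields add: B = B₁ + B₂ = 4.87×10⁻⁵ T.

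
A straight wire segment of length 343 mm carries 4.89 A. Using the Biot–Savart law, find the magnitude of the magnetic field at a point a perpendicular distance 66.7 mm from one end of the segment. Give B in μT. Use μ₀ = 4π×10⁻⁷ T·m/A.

B ≈ 7.20 μT

For a finite straight segment, B = (μ₀I/4πd)(sinθ₁ + sinθ₂), where θ₁, θ₂ are the angles from the perpendicular to each end.
The perpendicular foot is at one end, so the two end-offsets along the wire are 0 and L = 0.343 m.
sinθ₁ = 0/√(0²+0.0667²) = 0.0000; sinθ₂ = 0.343/√(0.343²+0.0667²) = 0.9816.
B = (4π×10⁻⁷ × 4.89) / (4π × 0.0667) × (0.0000 + 0.9816) = 7.20×10⁻⁶ T.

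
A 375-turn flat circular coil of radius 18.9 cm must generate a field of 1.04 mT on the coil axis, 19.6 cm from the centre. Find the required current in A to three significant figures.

For an N-turn coil, B = Nμ₀IR²/[2(R²+z²)^(3/2)] with R = 0.189 m, z = 0.196 m, so I = 2B(R²+z²)^(3/2)/(Nμ₀R²) = 2 × 1.04×10⁻³ × 2.02×10⁻² / (375 × 4π×10⁻⁷ × 0.03572) = 2.49 A.

I ≈ 2.49 A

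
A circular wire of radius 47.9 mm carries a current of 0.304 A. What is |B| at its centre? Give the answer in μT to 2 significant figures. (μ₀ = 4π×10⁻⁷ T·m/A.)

At the centre of a circular loop the Biot–Savart law gives B = μ₀I/(2R).
B = (4π×10⁻⁷ × 0.304) / (2 × 0.0479) = 3.99×10⁻⁶ T.

B ≈ 4.0 μT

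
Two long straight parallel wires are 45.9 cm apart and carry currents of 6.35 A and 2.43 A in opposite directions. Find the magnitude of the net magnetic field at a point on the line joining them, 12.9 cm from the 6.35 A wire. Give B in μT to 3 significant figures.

B ≈ 11.3 μT

Each long wire gives B = μ₀I/(2πd). Distances are d₁ = 0.129 m and d₂ = 0.33 m.
B₁ = 9.84×10⁻⁶ T, B₂ = 1.47×10⁻⁶ T.
Between antiparallel currents both contributions point the same way, so they add. B = B₁ + B₂ = 9.84×10⁻⁶ + 1.47×10⁻⁶ = 1.13×10⁻⁵ T.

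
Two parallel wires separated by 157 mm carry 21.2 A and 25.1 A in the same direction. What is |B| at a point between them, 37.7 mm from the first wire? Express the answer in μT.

B ≈ 70.4 μT

Each long wire gives B = μ₀I/(2πd). Distances are d₁ = 0.0377 m and d₂ = 0.1193 m.
B₁ = 1.12×10⁻⁴ T, B₂ = 4.21×10⁻⁵ T.
Between parallel currents the two contributions point in opposite directions, so they subtract. B = |B₁ − B₂| = |1.12×10⁻⁴ − 4.21×10⁻⁵| = 7.04×10⁻⁵ T.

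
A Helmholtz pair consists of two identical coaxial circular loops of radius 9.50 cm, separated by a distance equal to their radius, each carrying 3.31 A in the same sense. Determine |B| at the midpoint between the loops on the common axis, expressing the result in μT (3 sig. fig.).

Each loop contributes B = μ₀IR²/[2(R²+z²)^(3/2)] on the axis, with z measured from that loop.
Loop 1 (z = 0.0475 m): B₁ = 1.57×10⁻⁵ T. Loop 2 (z = 0.0475 m): B₂ = 1.57×10⁻⁵ T.
The fields add: B = B₁ + B₂ = 3.13×10⁻⁵ T.

B ≈ 31.3 μT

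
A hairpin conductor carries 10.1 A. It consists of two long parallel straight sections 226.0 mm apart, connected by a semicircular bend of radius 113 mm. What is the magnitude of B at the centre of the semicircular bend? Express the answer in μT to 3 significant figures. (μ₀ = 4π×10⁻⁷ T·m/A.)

B ≈ 46.0 μT

The semicircular arc contributes B_arc = μ₀I·π/(4πR) = μ₀I/(4R) = 2.81×10⁻⁵ T.
Each semi-infinite lead is at perpendicular distance R = 0.113 m from the centre, with the perpendicular foot at its near end, so it contributes μ₀I/(4πR); both point the same way, together 1.79×10⁻⁵ T.
Arc and leads all point the same direction: B = 2.81×10⁻⁵ + 1.79×10⁻⁵ = 4.60×10⁻⁵ T.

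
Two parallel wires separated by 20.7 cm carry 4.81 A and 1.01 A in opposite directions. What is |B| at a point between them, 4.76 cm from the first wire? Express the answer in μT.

Each long wire gives B = μ₀I/(2πd). Distances are d₁ = 0.0476 m and d₂ = 0.1594 m.
B₁ = 2.02×10⁻⁵ T, B₂ = 1.27×10⁻⁶ T.
Between antiparallel currents both contributions point the same way, so they add. B = B₁ + B₂ = 2.02×10⁻⁵ + 1.27×10⁻⁶ = 2.15×10⁻⁵ T.

B ≈ 21.5 μT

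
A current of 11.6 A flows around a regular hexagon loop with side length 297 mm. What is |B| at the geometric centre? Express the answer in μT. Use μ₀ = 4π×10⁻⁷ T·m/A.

Each side is a finite straight segment at perpendicular distance d = a/(2 tan(π/6)) = 0.2572 m from the centre, with end-angles ±π/6.
One side contributes B₁ = (μ₀I/4πd)·2 sin(π/6) = 4.51×10⁻⁶ T.
All 6 sides add in the same direction: B = 6 × 4.51×10⁻⁶ = 2.71×10⁻⁵ T.

B ≈ 27.1 μT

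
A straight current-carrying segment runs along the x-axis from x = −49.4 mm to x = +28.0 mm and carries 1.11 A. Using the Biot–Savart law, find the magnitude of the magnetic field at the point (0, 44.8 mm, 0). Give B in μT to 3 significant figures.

For a finite straight segment, B = (μ₀I/4πd)(sinθ₁ + sinθ₂), where θ₁, θ₂ are the angles from the perpendicular to each end.
The perpendicular distance is d = 0.0448 m; the end-offsets along the wire are a = 0.0494 m and b = 0.028 m.
sinθ₁ = 0.0494/√(0.0494²+0.0448²) = 0.7408; sinθ₂ = 0.028/√(0.028²+0.0448²) = 0.5300.
B = (4π×10⁻⁷ × 1.11) / (4π × 0.0448) × (0.7408 + 0.5300) = 3.15×10⁻⁶ T.

B ≈ 3.15 μT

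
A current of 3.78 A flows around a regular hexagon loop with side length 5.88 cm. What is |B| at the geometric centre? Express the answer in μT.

B ≈ 44.5 μT

Each side is a finite straight segment at perpendicular distance d = a/(2 tan(π/6)) = 0.05092 m from the centre, with end-angles ±π/6.
One side contributes B₁ = (μ₀I/4πd)·2 sin(π/6) = 7.42×10⁻⁶ T.
All 6 sides add in the same direction: B = 6 × 7.42×10⁻⁶ = 4.45×10⁻⁵ T.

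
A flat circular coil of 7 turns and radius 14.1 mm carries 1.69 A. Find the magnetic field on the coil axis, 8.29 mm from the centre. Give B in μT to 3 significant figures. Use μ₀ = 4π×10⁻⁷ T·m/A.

For an N-turn flat coil, B = Nμ₀IR²/[2(R²+z²)^(3/2)] with R = 0.0141 m, z = 0.00829 m.
B = 7 × 4.82×10⁻⁵ T = 3.38×10⁻⁴ T.

B ≈ 338 μT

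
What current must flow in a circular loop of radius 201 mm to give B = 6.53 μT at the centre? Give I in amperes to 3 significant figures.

I ≈ 2.09 A

At the centre of a circular loop B = μ₀I/(2R), so I = 2RB/μ₀.
With R = 0.201 m, I = 2 × 0.201 × 6.53×10⁻⁶ / (4π×10⁻⁷) = 2.09 A.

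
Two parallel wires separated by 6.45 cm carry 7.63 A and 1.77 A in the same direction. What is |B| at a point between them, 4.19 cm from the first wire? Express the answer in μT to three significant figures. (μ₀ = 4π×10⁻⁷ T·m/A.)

B ≈ 20.8 μT

Each long wire gives B = μ₀I/(2πd). Distances are d₁ = 0.0419 m and d₂ = 0.0226 m.
B₁ = 3.64×10⁻⁵ T, B₂ = 1.57×10⁻⁵ T.
Between parallel currents the two contributions point in opposite directions, so they subtract. B = |B₁ − B₂| = |3.64×10⁻⁵ − 1.57×10⁻⁵| = 2.08×10⁻⁵ T.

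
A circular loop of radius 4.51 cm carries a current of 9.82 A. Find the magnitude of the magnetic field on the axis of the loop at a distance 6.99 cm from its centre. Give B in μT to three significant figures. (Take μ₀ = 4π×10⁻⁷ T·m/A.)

On the axis of a circular loop, B = μ₀IR² / [2(R²+z²)^(3/2)].
R² + z² = (0.0451)² + (0.0699)² = 0.00692 m², and (R²+z²)^(3/2) = 5.76×10⁻⁴ m³.
B = (4π×10⁻⁷ × 9.82 × 0.002034) / (2 × 5.76×10⁻⁴) = 2.18×10⁻⁵ T.

B ≈ 21.8 μT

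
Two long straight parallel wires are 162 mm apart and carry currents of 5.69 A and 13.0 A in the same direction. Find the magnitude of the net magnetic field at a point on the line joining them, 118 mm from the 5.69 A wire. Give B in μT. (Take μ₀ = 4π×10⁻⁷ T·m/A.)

B ≈ 49.4 μT

Each long wire gives B = μ₀I/(2πd). Distances are d₁ = 0.118 m and d₂ = 0.044 m.
B₁ = 9.64×10⁻⁶ T, B₂ = 5.91×10⁻⁵ T.
Between parallel currents the two contributions point in opposite directions, so they subtract. B = |B₁ − B₂| = |9.64×10⁻⁶ − 5.91×10⁻⁵| = 4.94×10⁻⁵ T.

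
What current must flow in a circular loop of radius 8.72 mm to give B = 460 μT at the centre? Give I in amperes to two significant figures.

At the centre of a circular loop B = μ₀I/(2R), so I = 2RB/μ₀.
With R = 0.00872 m, I = 2 × 0.00872 × 4.60×10⁻⁴ / (4π×10⁻⁷) = 6.38 A.

I ≈ 6.4 A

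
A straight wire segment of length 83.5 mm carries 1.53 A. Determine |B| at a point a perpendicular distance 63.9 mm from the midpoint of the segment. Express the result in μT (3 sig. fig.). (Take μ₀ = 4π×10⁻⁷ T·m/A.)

B ≈ 2.62 μT

For a finite straight segment, B = (μ₀I/4πd)(sinθ₁ + sinθ₂), where θ₁, θ₂ are the angles from the perpendicular to each end.
The perpendicular from the point meets the wire at its midpoint, so each end is L/2 = 0.04175 m away along the wire.
sinθ₁ = 0.04175/√(0.04175²+0.0639²) = 0.5470; sinθ₂ = 0.04175/√(0.04175²+0.0639²) = 0.5470.
B = (4π×10⁻⁷ × 1.53) / (4π × 0.0639) × (0.5470 + 0.5470) = 2.62×10⁻⁶ T.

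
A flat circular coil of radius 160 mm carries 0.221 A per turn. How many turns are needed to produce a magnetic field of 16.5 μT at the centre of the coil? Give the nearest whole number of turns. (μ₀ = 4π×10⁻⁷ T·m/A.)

N = 19

For an N-turn coil, B = Nμ₀I/(2R). A single turn gives B₁ = 8.68×10⁻⁷ T with R = 0.16 m.
N = B/B₁ = 1.65×10⁻⁵ / 8.68×10⁻⁷ = 19.01.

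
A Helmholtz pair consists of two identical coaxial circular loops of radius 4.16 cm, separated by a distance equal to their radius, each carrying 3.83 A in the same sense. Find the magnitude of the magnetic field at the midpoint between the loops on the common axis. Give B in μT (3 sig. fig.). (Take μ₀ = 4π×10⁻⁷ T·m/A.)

Each loop contributes B = μ₀IR²/[2(R²+z²)^(3/2)] on the axis, with z measured from that loop.
Loop 1 (z = 0.0208 m): B₁ = 4.14×10⁻⁵ T. Loop 2 (z = 0.0208 m): B₂ = 4.14×10⁻⁵ T.
The fields add: B = B₁ + B₂ = 8.28×10⁻⁵ T.

B ≈ 82.8 μT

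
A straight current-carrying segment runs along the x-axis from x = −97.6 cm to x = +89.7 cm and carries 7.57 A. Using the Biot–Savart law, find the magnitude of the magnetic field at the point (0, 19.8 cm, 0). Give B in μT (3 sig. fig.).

B ≈ 7.48 μT

For a finite straight segment, B = (μ₀I/4πd)(sinθ₁ + sinθ₂), where θ₁, θ₂ are the angles from the perpendicular to each end.
The perpendicular distance is d = 0.198 m; the end-offsets along the wire are a = 0.976 m and b = 0.897 m.
sinθ₁ = 0.976/√(0.976²+0.198²) = 0.9800; sinθ₂ = 0.897/√(0.897²+0.198²) = 0.9765.
B = (4π×10⁻⁷ × 7.57) / (4π × 0.198) × (0.9800 + 0.9765) = 7.48×10⁻⁶ T.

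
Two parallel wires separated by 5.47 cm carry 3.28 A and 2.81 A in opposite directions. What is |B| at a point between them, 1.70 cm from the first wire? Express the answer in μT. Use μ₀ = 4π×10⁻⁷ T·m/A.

Each long wire gives B = μ₀I/(2πd). Distances are d₁ = 0.017 m and d₂ = 0.0377 m.
B₁ = 3.86×10⁻⁵ T, B₂ = 1.49×10⁻⁵ T.
Between antiparallel currents both contributions point the same way, so they add. B = B₁ + B₂ = 3.86×10⁻⁵ + 1.49×10⁻⁵ = 5.35×10⁻⁵ T.

B ≈ 53.5 μT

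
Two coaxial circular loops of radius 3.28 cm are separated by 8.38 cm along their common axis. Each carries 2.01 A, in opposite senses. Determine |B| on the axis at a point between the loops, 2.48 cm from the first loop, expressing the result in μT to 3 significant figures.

B ≈ 15.1 μT

Each loop contributes B = μ₀IR²/[2(R²+z²)^(3/2)] on the axis, with z measured from that loop.
Loop 1 (z = 0.0248 m): B₁ = 1.95×10⁻⁵ T. Loop 2 (z = 0.059 m): B₂ = 4.42×10⁻⁶ T.
The fields oppose: B = |B₁ − B₂| = 1.51×10⁻⁵ T.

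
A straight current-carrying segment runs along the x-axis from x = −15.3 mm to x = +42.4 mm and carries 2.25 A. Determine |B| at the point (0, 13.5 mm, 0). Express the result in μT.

B ≈ 28.4 μT

For a finite straight segment, B = (μ₀I/4πd)(sinθ₁ + sinθ₂), where θ₁, θ₂ are the angles from the perpendicular to each end.
The perpendicular distance is d = 0.0135 m; the end-offsets along the wire are a = 0.0153 m and b = 0.0424 m.
sinθ₁ = 0.0153/√(0.0153²+0.0135²) = 0.7498; sinθ₂ = 0.0424/√(0.0424²+0.0135²) = 0.9529.
B = (4π×10⁻⁷ × 2.25) / (4π × 0.0135) × (0.7498 + 0.9529) = 2.84×10⁻⁵ T.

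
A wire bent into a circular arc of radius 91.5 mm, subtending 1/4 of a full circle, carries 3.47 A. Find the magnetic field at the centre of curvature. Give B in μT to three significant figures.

B ≈ 5.96 μT

The Biot–Savart field of a circular arc at its centre is B = μ₀Iφ/(4πR), with φ = 1.571 rad.
B = (4π×10⁻⁷ × 3.47 × 1.571) / (4π × 0.0915) = 5.96×10⁻⁶ T.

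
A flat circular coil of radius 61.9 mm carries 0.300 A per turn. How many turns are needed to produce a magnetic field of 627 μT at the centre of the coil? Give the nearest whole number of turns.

N = 206

For an N-turn coil, B = Nμ₀I/(2R). A single turn gives B₁ = 3.05×10⁻⁶ T with R = 0.0619 m.
N = B/B₁ = 6.27×10⁻⁴ / 3.05×10⁻⁶ = 205.90.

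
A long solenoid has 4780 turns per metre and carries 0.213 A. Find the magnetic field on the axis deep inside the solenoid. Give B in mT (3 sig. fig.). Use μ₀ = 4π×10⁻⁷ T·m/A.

Inside a long solenoid, B = μ₀nI with n = 4780 turns/m.
B = 4π×10⁻⁷ × 4780 × 0.213 = 1.28×10⁻³ T.

B ≈ 1.28 mT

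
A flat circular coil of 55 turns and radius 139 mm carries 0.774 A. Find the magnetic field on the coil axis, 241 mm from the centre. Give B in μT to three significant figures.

For an N-turn flat coil, B = Nμ₀IR²/[2(R²+z²)^(3/2)] with R = 0.139 m, z = 0.241 m.
B = 55 × 4.36×10⁻⁷ T = 2.40×10⁻⁵ T.

B ≈ 24.0 μT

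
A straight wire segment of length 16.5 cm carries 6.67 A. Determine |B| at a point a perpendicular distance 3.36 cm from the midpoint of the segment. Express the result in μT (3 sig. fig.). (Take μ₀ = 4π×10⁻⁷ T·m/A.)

For a finite straight segment, B = (μ₀I/4πd)(sinθ₁ + sinθ₂), where θ₁, θ₂ are the angles from the perpendicular to each end.
The perpendicular from the point meets the wire at its midpoint, so each end is L/2 = 0.0825 m away along the wire.
sinθ₁ = 0.0825/√(0.0825²+0.0336²) = 0.9261; sinθ₂ = 0.0825/√(0.0825²+0.0336²) = 0.9261.
B = (4π×10⁻⁷ × 6.67) / (4π × 0.0336) × (0.9261 + 0.9261) = 3.68×10⁻⁵ T.

B ≈ 36.8 μT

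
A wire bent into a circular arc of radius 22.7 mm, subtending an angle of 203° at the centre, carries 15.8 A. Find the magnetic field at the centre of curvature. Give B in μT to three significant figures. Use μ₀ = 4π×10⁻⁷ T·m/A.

The Biot–Savart field of a circular arc at its centre is B = μ₀Iφ/(4πR), with φ = 3.543 rad.
B = (4π×10⁻⁷ × 15.8 × 3.543) / (4π × 0.0227) = 2.47×10⁻⁴ T.

B ≈ 247 μT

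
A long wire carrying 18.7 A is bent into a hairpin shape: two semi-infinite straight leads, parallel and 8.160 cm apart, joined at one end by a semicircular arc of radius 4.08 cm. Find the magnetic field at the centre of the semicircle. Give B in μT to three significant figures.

B ≈ 236 μT

The semicircular arc contributes B_arc = μ₀I·π/(4πR) = μ₀I/(4R) = 1.44×10⁻⁴ T.
Each semi-infinite lead is at perpendicular distance R = 0.0408 m from the centre, with the perpendicular foot at its near end, so it contributes μ₀I/(4πR); both point the same way, together 9.17×10⁻⁵ T.
Arc and leads all point the same direction: B = 1.44×10⁻⁴ + 9.17×10⁻⁵ = 2.36×10⁻⁴ T.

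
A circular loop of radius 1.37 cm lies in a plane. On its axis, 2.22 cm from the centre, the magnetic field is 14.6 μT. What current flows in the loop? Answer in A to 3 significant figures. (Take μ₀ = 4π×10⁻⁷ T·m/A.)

I ≈ 2.20 A

On the axis of a loop, B = μ₀IR²/[2(R²+z²)^(3/2)], so I = 2B(R²+z²)^(3/2)/(μ₀R²).
R² + z² = 0.0001877 + 0.0004928 = 0.0006805 m²; raised to 3/2 gives 1.78×10⁻⁵ m³.
I = 2 × 1.46×10⁻⁵ × 1.78×10⁻⁵ / (1.26×10⁻⁶ × 0.0001877) = 2.20 A.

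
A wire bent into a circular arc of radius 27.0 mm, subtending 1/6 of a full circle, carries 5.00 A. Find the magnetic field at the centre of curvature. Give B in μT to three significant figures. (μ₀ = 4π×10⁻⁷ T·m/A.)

The Biot–Savart field of a circular arc at its centre is B = μ₀Iφ/(4πR), with φ = 1.047 rad.
B = (4π×10⁻⁷ × 5.00 × 1.047) / (4π × 0.027) = 1.94×10⁻⁵ T.

B ≈ 19.4 μT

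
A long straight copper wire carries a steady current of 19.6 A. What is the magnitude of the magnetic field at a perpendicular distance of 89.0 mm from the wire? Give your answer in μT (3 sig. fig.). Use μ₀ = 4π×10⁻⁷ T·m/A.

For an infinitely long straight wire, B = μ₀I/(2πd).
B = (4π×10⁻⁷ × 19.6) / (2π × 0.089) = 4.40×10⁻⁵ T.

B ≈ 44.0 μT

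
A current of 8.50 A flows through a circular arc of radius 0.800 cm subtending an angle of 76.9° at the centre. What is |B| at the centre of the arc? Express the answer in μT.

B ≈ 143 μT

The Biot–Savart field of a circular arc at its centre is B = μ₀Iφ/(4πR), with φ = 1.342 rad.
B = (4π×10⁻⁷ × 8.50 × 1.342) / (4π × 0.008) = 1.43×10⁻⁴ T.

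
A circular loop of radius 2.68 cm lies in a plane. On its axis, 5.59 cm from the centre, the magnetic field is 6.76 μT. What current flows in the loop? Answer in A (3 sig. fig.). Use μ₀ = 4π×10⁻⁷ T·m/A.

I ≈ 3.57 A

On the axis of a loop, B = μ₀IR²/[2(R²+z²)^(3/2)], so I = 2B(R²+z²)^(3/2)/(μ₀R²).
R² + z² = 0.0007182 + 0.003125 = 0.003843 m²; raised to 3/2 gives 2.38×10⁻⁴ m³.
I = 2 × 6.76×10⁻⁶ × 2.38×10⁻⁴ / (1.26×10⁻⁶ × 0.0007182) = 3.57 A.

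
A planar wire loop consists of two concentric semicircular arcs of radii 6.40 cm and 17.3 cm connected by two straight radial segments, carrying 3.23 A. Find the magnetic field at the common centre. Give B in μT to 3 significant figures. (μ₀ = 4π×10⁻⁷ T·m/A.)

The radial connectors point toward the centre, so dl × r̂ = 0 and they contribute nothing.
Each semicircle gives μ₀I/(4R): inner arc 1.59×10⁻⁵ T, outer arc 5.87×10⁻⁶ T.
The two arcs carry current in opposite angular senses, so their fields oppose: B = |1.59×10⁻⁵ − 5.87×10⁻⁶| = 9.99×10⁻⁶ T.

B ≈ 9.99 μT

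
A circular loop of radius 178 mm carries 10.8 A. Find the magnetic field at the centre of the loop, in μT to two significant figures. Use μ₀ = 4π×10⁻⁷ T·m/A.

At the centre of a circular loop the Biot–Savart law gives B = μ₀I/(2R).
B = (4π×10⁻⁷ × 10.8) / (2 × 0.178) = 3.81×10⁻⁵ T.

B ≈ 38 μT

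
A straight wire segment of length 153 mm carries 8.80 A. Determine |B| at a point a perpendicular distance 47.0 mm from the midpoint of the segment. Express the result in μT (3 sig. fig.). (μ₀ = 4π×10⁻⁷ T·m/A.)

B ≈ 31.9 μT

For a finite straight segment, B = (μ₀I/4πd)(sinθ₁ + sinθ₂), where θ₁, θ₂ are the angles from the perpendicular to each end.
The perpendicular from the point meets the wire at its midpoint, so each end is L/2 = 0.0765 m away along the wire.
sinθ₁ = 0.0765/√(0.0765²+0.047²) = 0.8520; sinθ₂ = 0.0765/√(0.0765²+0.047²) = 0.8520.
B = (4π×10⁻⁷ × 8.80) / (4π × 0.047) × (0.8520 + 0.8520) = 3.19×10⁻⁵ T.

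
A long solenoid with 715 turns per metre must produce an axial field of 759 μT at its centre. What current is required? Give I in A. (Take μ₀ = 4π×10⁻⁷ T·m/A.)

I ≈ 0.845 A

Inside a long solenoid B = μ₀nI with n = 715 m⁻¹, so I = B/(μ₀n).
I = 7.59×10⁻⁴ / (4π×10⁻⁷ × 715) = 0.845 A.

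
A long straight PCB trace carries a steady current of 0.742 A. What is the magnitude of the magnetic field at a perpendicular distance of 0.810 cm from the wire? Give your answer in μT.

For an infinitely long straight wire, B = μ₀I/(2πd).
B = (4π×10⁻⁷ × 0.742) / (2π × 0.0081) = 1.83×10⁻⁵ T.

B ≈ 18.3 μT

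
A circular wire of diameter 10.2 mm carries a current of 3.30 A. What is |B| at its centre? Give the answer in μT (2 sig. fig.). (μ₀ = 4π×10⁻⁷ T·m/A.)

B ≈ 410 μT

At the centre of a circular loop the Biot–Savart law gives B = μ₀I/(2R) (so R = 0.0051 m).
B = (4π×10⁻⁷ × 3.30) / (2 × 0.0051) = 4.07×10⁻⁴ T.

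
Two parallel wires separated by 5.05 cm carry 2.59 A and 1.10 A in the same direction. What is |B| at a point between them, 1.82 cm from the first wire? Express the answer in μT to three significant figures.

Each long wire gives B = μ₀I/(2πd). Distances are d₁ = 0.0182 m and d₂ = 0.0323 m.
B₁ = 2.85×10⁻⁵ T, B₂ = 6.81×10⁻⁶ T.
Between parallel currents the two contributions point in opposite directions, so they subtract. B = |B₁ − B₂| = |2.85×10⁻⁵ − 6.81×10⁻⁶| = 2.17×10⁻⁵ T.

B ≈ 21.7 μT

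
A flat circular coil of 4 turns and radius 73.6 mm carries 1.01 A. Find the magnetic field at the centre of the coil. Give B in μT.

B ≈ 34.5 μT

For an N-turn flat coil, B = Nμ₀I/(2R) with R = 0.0736 m.
B = 4 × 8.62×10⁻⁶ T = 3.45×10⁻⁵ T.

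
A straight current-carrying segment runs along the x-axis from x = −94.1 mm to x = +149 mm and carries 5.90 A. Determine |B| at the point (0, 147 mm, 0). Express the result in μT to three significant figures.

For a finite straight segment, B = (μ₀I/4πd)(sinθ₁ + sinθ₂), where θ₁, θ₂ are the angles from the perpendicular to each end.
The perpendicular distance is d = 0.147 m; the end-offsets along the wire are a = 0.0941 m and b = 0.149 m.
sinθ₁ = 0.0941/√(0.0941²+0.147²) = 0.5391; sinθ₂ = 0.149/√(0.149²+0.147²) = 0.7119.
B = (4π×10⁻⁷ × 5.90) / (4π × 0.147) × (0.5391 + 0.7119) = 5.02×10⁻⁶ T.

B ≈ 5.02 μT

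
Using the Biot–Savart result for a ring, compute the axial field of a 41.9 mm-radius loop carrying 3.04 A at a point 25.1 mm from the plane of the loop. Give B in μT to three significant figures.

B ≈ 28.8 μT

On the axis of a circular loop, B = μ₀IR² / [2(R²+z²)^(3/2)].
R² + z² = (0.0419)² + (0.0251)² = 0.002386 m², and (R²+z²)^(3/2) = 1.17×10⁻⁴ m³.
B = (4π×10⁻⁷ × 3.04 × 0.001756) / (2 × 1.17×10⁻⁴) = 2.88×10⁻⁵ T.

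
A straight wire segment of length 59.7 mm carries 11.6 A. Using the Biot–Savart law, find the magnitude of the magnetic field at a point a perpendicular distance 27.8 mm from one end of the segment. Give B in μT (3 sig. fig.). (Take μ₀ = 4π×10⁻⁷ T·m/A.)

B ≈ 37.8 μT

For a finite straight segment, B = (μ₀I/4πd)(sinθ₁ + sinθ₂), where θ₁, θ₂ are the angles from the perpendicular to each end.
The perpendicular foot is at one end, so the two end-offsets along the wire are 0 and L = 0.0597 m.
sinθ₁ = 0/√(0²+0.0278²) = 0.0000; sinθ₂ = 0.0597/√(0.0597²+0.0278²) = 0.9065.
B = (4π×10⁻⁷ × 11.6) / (4π × 0.0278) × (0.0000 + 0.9065) = 3.78×10⁻⁵ T.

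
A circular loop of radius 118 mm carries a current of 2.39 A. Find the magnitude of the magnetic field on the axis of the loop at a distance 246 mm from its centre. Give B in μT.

On the axis of a circular loop, B = μ₀IR² / [2(R²+z²)^(3/2)].
R² + z² = (0.118)² + (0.246)² = 0.07444 m², and (R²+z²)^(3/2) = 2.03×10⁻² m³.
B = (4π×10⁻⁷ × 2.39 × 0.01392) / (2 × 2.03×10⁻²) = 1.03×10⁻⁶ T.

B ≈ 1.03 μT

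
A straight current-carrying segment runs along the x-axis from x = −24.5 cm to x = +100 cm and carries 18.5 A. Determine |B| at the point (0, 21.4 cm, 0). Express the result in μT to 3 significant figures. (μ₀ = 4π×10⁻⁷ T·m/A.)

For a finite straight segment, B = (μ₀I/4πd)(sinθ₁ + sinθ₂), where θ₁, θ₂ are the angles from the perpendicular to each end.
The perpendicular distance is d = 0.214 m; the end-offsets along the wire are a = 0.245 m and b = 1 m.
sinθ₁ = 0.245/√(0.245²+0.214²) = 0.7531; sinθ₂ = 1/√(1²+0.214²) = 0.9779.
B = (4π×10⁻⁷ × 18.5) / (4π × 0.214) × (0.7531 + 0.9779) = 1.50×10⁻⁵ T.

B ≈ 15.0 μT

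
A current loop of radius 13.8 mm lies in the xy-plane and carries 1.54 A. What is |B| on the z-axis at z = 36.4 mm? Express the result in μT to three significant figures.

B ≈ 3.12 μT

On the axis of a circular loop, B = μ₀IR² / [2(R²+z²)^(3/2)].
R² + z² = (0.0138)² + (0.0364)² = 0.001515 m², and (R²+z²)^(3/2) = 5.90×10⁻⁵ m³.
B = (4π×10⁻⁷ × 1.54 × 0.0001904) / (2 × 5.90×10⁻⁵) = 3.12×10⁻⁶ T.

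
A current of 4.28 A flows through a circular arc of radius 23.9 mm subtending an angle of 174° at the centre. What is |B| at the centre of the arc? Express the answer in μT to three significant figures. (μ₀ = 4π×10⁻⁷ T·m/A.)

The Biot–Savart field of a circular arc at its centre is B = μ₀Iφ/(4πR), with φ = 3.037 rad.
B = (4π×10⁻⁷ × 4.28 × 3.037) / (4π × 0.0239) = 5.44×10⁻⁵ T.

B ≈ 54.4 μT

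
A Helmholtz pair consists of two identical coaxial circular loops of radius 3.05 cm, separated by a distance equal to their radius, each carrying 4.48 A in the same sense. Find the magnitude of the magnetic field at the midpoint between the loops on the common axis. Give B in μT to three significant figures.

Each loop contributes B = μ₀IR²/[2(R²+z²)^(3/2)] on the axis, with z measured from that loop.
Loop 1 (z = 0.01525 m): B₁ = 6.60×10⁻⁵ T. Loop 2 (z = 0.01525 m): B₂ = 6.60×10⁻⁵ T.
The fields add: B = B₁ + B₂ = 1.32×10⁻⁴ T.

B ≈ 132 μT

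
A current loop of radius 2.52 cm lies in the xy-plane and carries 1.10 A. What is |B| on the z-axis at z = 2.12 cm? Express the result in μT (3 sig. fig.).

B ≈ 12.3 μT

On the axis of a circular loop, B = μ₀IR² / [2(R²+z²)^(3/2)].
R² + z² = (0.0252)² + (0.0212)² = 0.001084 m², and (R²+z²)^(3/2) = 3.57×10⁻⁵ m³.
B = (4π×10⁻⁷ × 1.10 × 0.000635) / (2 × 3.57×10⁻⁵) = 1.23×10⁻⁵ T.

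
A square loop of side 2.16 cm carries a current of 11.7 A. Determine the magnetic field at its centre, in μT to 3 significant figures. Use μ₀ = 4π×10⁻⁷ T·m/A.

Each side is a finite straight segment at perpendicular distance d = a/(2 tan(π/4)) = 0.0108 m from the centre, with end-angles ±π/4.
One side contributes B₁ = (μ₀I/4πd)·2 sin(π/4) = 1.53×10⁻⁴ T.
All 4 sides add in the same direction: B = 4 × 1.53×10⁻⁴ = 6.13×10⁻⁴ T.

B ≈ 613 μT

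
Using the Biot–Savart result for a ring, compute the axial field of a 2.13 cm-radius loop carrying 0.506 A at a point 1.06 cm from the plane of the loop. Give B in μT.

On the axis of a circular loop, B = μ₀IR² / [2(R²+z²)^(3/2)].
R² + z² = (0.0213)² + (0.0106)² = 0.0005661 m², and (R²+z²)^(3/2) = 1.35×10⁻⁵ m³.
B = (4π×10⁻⁷ × 0.506 × 0.0004537) / (2 × 1.35×10⁻⁵) = 1.07×10⁻⁵ T.

B ≈ 10.7 μT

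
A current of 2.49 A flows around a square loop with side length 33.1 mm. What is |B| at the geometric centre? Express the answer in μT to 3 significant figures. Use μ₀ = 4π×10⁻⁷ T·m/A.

B ≈ 85.1 μT

Each side is a finite straight segment at perpendicular distance d = a/(2 tan(π/4)) = 0.01655 m from the centre, with end-angles ±π/4.
One side contributes B₁ = (μ₀I/4πd)·2 sin(π/4) = 2.13×10⁻⁵ T.
All 4 sides add in the same direction: B = 4 × 2.13×10⁻⁵ = 8.51×10⁻⁵ T.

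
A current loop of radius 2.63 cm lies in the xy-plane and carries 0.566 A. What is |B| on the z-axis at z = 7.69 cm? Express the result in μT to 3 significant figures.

B ≈ 0.458 μT

On the axis of a circular loop, B = μ₀IR² / [2(R²+z²)^(3/2)].
R² + z² = (0.0263)² + (0.0769)² = 0.006605 m², and (R²+z²)^(3/2) = 5.37×10⁻⁴ m³.
B = (4π×10⁻⁷ × 0.566 × 0.0006917) / (2 × 5.37×10⁻⁴) = 4.58×10⁻⁷ T.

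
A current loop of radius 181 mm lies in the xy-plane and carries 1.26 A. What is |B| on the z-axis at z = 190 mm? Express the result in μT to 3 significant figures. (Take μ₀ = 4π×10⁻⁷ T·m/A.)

On the axis of a circular loop, B = μ₀IR² / [2(R²+z²)^(3/2)].
R² + z² = (0.181)² + (0.19)² = 0.06886 m², and (R²+z²)^(3/2) = 1.81×10⁻² m³.
B = (4π×10⁻⁷ × 1.26 × 0.03276) / (2 × 1.81×10⁻²) = 1.44×10⁻⁶ T.

B ≈ 1.44 μT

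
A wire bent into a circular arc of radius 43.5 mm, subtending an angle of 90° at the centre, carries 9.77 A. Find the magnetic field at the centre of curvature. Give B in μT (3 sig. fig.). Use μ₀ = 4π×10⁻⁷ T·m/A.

B ≈ 35.3 μT

The Biot–Savart field of a circular arc at its centre is B = μ₀Iφ/(4πR), with φ = 1.571 rad.
B = (4π×10⁻⁷ × 9.77 × 1.571) / (4π × 0.0435) = 3.53×10⁻⁵ T.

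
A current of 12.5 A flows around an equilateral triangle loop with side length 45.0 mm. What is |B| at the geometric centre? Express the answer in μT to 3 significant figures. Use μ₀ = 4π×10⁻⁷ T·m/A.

Each side is a finite straight segment at perpendicular distance d = a/(2 tan(π/3)) = 0.01299 m from the centre, with end-angles ±π/3.
One side contributes B₁ = (μ₀I/4πd)·2 sin(π/3) = 1.67×10⁻⁴ T.
All 3 sides add in the same direction: B = 3 × 1.67×10⁻⁴ = 5.00×10⁻⁴ T.

B ≈ 500 μT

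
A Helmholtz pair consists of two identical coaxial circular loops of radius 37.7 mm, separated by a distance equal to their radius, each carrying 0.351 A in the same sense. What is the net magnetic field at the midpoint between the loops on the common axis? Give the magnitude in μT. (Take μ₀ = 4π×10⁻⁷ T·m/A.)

B ≈ 8.37 μT

Each loop contributes B = μ₀IR²/[2(R²+z²)^(3/2)] on the axis, with z measured from that loop.
Loop 1 (z = 0.01885 m): B₁ = 4.19×10⁻⁶ T. Loop 2 (z = 0.01885 m): B₂ = 4.19×10⁻⁶ T.
The fields add: B = B₁ + B₂ = 8.37×10⁻⁶ T.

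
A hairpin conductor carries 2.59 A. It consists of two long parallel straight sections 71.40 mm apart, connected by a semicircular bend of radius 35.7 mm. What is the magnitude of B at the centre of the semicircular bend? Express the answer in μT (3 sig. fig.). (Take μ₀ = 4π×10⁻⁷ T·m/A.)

B ≈ 37.3 μT

The semicircular arc contributes B_arc = μ₀I·π/(4πR) = μ₀I/(4R) = 2.28×10⁻⁵ T.
Each semi-infinite lead is at perpendicular distance R = 0.0357 m from the centre, with the perpendicular foot at its near end, so it contributes μ₀I/(4πR); both point the same way, together 1.45×10⁻⁵ T.
Arc and leads all point the same direction: B = 2.28×10⁻⁵ + 1.45×10⁻⁵ = 3.73×10⁻⁵ T.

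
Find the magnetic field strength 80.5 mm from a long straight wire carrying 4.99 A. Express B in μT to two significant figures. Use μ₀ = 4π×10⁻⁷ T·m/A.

B ≈ 12 μT

For an infinitely long straight wire, B = μ₀I/(2πd).
B = (4π×10⁻⁷ × 4.99) / (2π × 0.0805) = 1.24×10⁻⁵ T.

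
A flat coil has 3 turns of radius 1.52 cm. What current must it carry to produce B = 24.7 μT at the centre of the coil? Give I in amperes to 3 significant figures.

I ≈ 0.199 A

For an N-turn coil, B = Nμ₀I/(2R) with R = 0.0152 m, so I = 2RB/(Nμ₀) = 2 × 0.0152 × 2.47×10⁻⁵ / (3 × 4π×10⁻⁷) = 0.199 A.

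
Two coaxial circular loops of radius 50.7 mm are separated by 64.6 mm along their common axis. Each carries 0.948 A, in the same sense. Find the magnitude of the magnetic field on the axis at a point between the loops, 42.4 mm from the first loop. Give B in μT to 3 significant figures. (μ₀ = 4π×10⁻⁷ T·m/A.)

Each loop contributes B = μ₀IR²/[2(R²+z²)^(3/2)] on the axis, with z measured from that loop.
Loop 1 (z = 0.0424 m): B₁ = 5.30×10⁻⁶ T. Loop 2 (z = 0.0222 m): B₂ = 9.03×10⁻⁶ T.
The fields add: B = B₁ + B₂ = 1.43×10⁻⁵ T.

B ≈ 14.3 μT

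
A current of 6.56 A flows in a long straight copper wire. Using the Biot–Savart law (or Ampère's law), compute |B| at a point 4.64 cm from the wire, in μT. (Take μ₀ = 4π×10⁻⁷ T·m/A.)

B ≈ 28.3 μT

For an infinitely long straight wire, B = μ₀I/(2πd).
B = (4π×10⁻⁷ × 6.56) / (2π × 0.0464) = 2.83×10⁻⁵ T.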